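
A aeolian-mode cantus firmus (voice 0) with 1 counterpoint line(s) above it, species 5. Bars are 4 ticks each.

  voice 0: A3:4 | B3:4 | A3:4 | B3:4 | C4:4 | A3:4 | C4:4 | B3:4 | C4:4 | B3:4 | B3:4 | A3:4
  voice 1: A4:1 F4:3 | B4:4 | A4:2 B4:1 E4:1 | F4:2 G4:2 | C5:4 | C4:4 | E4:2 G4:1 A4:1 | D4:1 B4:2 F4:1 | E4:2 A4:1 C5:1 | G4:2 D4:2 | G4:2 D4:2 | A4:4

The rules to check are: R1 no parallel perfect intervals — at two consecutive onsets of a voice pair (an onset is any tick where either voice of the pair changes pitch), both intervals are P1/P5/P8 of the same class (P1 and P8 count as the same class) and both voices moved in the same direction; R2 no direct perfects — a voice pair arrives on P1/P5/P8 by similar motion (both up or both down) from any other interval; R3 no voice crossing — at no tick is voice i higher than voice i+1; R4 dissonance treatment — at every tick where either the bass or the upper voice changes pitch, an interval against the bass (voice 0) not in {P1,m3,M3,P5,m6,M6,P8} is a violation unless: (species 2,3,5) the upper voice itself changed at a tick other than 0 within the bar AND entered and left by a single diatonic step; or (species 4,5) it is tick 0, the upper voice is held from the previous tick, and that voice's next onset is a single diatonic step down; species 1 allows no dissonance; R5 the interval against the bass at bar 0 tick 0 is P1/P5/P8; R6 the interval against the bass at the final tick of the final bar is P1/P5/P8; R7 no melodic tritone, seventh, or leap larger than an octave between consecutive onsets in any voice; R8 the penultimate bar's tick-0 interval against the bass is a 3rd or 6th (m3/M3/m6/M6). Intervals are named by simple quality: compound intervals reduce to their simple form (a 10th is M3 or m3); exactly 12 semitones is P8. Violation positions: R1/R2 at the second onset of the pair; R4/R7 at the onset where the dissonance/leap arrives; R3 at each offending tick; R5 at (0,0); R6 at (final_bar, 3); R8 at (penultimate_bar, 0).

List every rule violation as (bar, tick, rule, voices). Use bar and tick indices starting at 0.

(1, 0, R2, (0, 1))
(1, 0, R7, (1,))
(2, 0, R1, (0, 1))
(2, 2, R4, (0, 1))
(3, 0, R4, (0, 1))
(4, 0, R2, (0, 1))
(7, 3, R4, (0, 1))
(7, 3, R7, (1,))

bar 0: v0=A3 v1=A4 downbeat P8
bar 1: v0=B3 v1=B4 downbeat P8
bar 2: v0=A3 v1=A4 downbeat P8
bar 3: v0=B3 v1=F4 downbeat TT
bar 4: v0=C4 v1=C5 downbeat P8
bar 5: v0=A3 v1=C4 downbeat m3
bar 6: v0=C4 v1=E4 downbeat M3
bar 7: v0=B3 v1=D4 downbeat m3
bar 8: v0=C4 v1=E4 downbeat M3
bar 9: v0=B3 v1=G4 downbeat m6
bar 10: v0=B3 v1=G4 downbeat m6
bar 11: v0=A3 v1=A4 downbeat P8
  -> R2 @ bar 1 tick 0 v(0, 1): A3/F4 m6 -> B3/B4 P8 similar
  -> R7 @ bar 1 tick 0 v(1,): F4->B4 leap 6st
  -> R1 @ bar 2 tick 0 v(0, 1): B3/B4 P8 -> A3/A4 P8 similar
  -> R4 @ bar 2 tick 2 v(0, 1): A3/B4 M2 untreated
  -> R4 @ bar 3 tick 0 v(0, 1): B3/F4 TT untreated
  -> R2 @ bar 4 tick 0 v(0, 1): B3/G4 m6 -> C4/C5 P8 similar
  -> R4 @ bar 7 tick 3 v(0, 1): B3/F4 TT untreated
  -> R7 @ bar 7 tick 3 v(1,): B4->F4 leap 6st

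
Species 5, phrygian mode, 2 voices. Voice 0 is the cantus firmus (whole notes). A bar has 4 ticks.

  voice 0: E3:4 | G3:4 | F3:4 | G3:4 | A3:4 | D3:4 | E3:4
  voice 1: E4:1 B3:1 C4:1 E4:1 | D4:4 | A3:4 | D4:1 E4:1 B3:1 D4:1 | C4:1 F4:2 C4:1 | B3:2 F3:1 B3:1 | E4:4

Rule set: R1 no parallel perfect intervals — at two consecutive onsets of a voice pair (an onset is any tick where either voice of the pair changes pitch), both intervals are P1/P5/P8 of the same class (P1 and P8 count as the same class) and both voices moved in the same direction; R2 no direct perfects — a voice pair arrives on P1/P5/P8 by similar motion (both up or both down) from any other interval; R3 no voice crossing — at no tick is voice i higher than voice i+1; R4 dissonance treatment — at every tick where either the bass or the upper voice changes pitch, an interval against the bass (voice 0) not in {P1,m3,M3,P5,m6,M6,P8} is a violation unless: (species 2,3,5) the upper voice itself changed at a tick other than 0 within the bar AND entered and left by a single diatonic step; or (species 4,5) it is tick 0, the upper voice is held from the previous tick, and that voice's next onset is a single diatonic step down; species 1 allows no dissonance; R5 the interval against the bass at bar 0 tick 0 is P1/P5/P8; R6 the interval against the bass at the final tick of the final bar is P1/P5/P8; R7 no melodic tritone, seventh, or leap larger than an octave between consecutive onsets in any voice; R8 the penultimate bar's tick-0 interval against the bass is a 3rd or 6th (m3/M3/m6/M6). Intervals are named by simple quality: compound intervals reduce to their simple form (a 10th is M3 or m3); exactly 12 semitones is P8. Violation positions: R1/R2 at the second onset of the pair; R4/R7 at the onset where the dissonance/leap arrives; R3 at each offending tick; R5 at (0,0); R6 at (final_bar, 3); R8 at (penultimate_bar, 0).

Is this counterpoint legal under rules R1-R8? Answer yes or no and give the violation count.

bar 0: v0=E3 v1=E4 (P8)
bar 1: v0=G3 v1=D4 (P5)
bar 2: v0=F3 v1=A3 (M3)
bar 3: v0=G3 v1=D4 (P5)
bar 4: v0=A3 v1=C4 (m3)
bar 5: v0=D3 v1=B3 (M6)
bar 6: v0=E3 v1=E4 (P8)
  R2 @ bar3.0: F3/A3 M3 -> G3/D4 P5 similar
  R7 @ bar5.2: B3->F3 leap 6st
  R7 @ bar5.3: F3->B3 leap 6st
  R2 @ bar6.0: D3/B3 M6 -> E3/E4 P8 similar

No (4 violations)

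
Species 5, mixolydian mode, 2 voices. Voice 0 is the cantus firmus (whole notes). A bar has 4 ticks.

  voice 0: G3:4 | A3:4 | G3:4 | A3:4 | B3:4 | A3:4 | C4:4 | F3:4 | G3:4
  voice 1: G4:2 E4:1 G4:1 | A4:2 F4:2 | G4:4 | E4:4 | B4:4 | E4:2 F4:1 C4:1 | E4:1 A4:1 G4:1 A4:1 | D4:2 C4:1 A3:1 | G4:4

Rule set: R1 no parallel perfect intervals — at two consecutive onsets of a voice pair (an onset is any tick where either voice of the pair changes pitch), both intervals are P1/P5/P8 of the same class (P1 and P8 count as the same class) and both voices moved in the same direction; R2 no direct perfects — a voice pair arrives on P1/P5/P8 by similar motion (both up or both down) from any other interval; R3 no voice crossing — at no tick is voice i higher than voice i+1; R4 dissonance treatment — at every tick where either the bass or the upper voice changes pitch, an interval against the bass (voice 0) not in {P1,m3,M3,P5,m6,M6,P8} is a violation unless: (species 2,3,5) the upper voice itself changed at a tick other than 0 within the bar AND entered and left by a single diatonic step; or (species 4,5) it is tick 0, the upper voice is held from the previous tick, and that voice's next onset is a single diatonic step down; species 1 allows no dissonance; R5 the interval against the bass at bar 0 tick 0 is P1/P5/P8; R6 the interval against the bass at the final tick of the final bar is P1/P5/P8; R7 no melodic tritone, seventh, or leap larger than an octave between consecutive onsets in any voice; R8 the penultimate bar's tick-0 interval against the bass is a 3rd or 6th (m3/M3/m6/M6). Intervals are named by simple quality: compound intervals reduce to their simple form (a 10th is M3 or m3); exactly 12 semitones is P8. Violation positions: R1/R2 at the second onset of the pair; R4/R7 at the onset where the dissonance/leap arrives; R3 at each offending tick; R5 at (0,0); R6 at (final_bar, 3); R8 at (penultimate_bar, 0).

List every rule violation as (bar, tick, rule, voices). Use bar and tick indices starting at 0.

(1, 0, R1, (0, 1))
(4, 0, R2, (0, 1))
(5, 0, R2, (0, 1))
(8, 0, R2, (0, 1))
(8, 0, R7, (1,))

bar 0: v0=G3 v1=G4 downbeat P8
bar 1: v0=A3 v1=A4 downbeat P8
bar 2: v0=G3 v1=G4 downbeat P8
bar 3: v0=A3 v1=E4 downbeat P5
bar 4: v0=B3 v1=B4 downbeat P8
bar 5: v0=A3 v1=E4 downbeat P5
bar 6: v0=C4 v1=E4 downbeat M3
bar 7: v0=F3 v1=D4 downbeat M6
bar 8: v0=G3 v1=G4 downbeat P8
  -> R1 @ bar 1 tick 0 v(0, 1): G3/G4 P8 -> A3/A4 P8 similar
  -> R2 @ bar 4 tick 0 v(0, 1): A3/E4 P5 -> B3/B4 P8 similar
  -> R2 @ bar 5 tick 0 v(0, 1): B3/B4 P8 -> A3/E4 P5 similar
  -> R2 @ bar 8 tick 0 v(0, 1): F3/A3 M3 -> G3/G4 P8 similar
  -> R7 @ bar 8 tick 0 v(1,): A3->G4 leap 10st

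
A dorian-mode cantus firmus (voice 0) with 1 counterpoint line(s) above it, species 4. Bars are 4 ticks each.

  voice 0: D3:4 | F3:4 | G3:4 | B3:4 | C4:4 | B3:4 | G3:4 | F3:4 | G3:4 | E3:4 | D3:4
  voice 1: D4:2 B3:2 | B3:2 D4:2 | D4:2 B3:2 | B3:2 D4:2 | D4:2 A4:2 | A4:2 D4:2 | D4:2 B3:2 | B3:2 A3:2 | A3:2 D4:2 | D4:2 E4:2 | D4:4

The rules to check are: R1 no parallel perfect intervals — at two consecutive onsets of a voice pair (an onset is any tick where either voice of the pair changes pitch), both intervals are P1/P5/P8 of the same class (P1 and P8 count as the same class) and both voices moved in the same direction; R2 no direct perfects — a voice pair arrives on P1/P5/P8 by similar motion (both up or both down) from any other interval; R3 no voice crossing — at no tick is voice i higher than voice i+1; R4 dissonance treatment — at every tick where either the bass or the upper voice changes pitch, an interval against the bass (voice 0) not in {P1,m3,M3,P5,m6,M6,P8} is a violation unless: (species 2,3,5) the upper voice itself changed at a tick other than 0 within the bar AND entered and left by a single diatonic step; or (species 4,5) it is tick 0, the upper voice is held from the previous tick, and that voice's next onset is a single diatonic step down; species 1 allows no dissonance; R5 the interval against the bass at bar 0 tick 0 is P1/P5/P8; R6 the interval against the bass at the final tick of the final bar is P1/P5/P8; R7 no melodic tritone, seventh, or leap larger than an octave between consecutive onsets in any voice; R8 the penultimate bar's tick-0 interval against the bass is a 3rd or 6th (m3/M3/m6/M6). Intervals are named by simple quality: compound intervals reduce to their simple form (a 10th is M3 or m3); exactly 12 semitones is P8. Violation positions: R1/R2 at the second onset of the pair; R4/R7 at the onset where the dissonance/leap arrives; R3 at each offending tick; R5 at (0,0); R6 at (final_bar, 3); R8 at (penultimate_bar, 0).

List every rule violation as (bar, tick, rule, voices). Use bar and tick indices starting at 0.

bar 0: v0=D3 v1=D4 downbeat P8
bar 1: v0=F3 v1=B3 downbeat TT
bar 2: v0=G3 v1=D4 downbeat P5
bar 3: v0=B3 v1=B3 downbeat P1
bar 4: v0=C4 v1=D4 downbeat M2
bar 5: v0=B3 v1=A4 downbeat m7
bar 6: v0=G3 v1=D4 downbeat P5
bar 7: v0=F3 v1=B3 downbeat TT
bar 8: v0=G3 v1=A3 downbeat M2
bar 9: v0=E3 v1=D4 downbeat m7
bar 10: v0=D3 v1=D4 downbeat P8
  -> R4 @ bar 1 tick 0 v(0, 1): F3/B3 TT untreated
  -> R4 @ bar 4 tick 0 v(0, 1): C4/D4 M2 untreated
  -> R4 @ bar 5 tick 0 v(0, 1): B3/A4 m7 untreated
  -> R4 @ bar 8 tick 0 v(0, 1): G3/A3 M2 untreated
  -> R4 @ bar 9 tick 0 v(0, 1): E3/D4 m7 untreated
  -> R8 @ bar 9 tick 0 v(0, 1): penult m7 not 3rd/6th
  -> R1 @ bar 10 tick 0 v(0, 1): E3/E4 P8 -> D3/D4 P8 similar

(1, 0, R4, (0, 1))
(4, 0, R4, (0, 1))
(5, 0, R4, (0, 1))
(8, 0, R4, (0, 1))
(9, 0, R4, (0, 1))
(9, 0, R8, (0, 1))
(10, 0, R1, (0, 1))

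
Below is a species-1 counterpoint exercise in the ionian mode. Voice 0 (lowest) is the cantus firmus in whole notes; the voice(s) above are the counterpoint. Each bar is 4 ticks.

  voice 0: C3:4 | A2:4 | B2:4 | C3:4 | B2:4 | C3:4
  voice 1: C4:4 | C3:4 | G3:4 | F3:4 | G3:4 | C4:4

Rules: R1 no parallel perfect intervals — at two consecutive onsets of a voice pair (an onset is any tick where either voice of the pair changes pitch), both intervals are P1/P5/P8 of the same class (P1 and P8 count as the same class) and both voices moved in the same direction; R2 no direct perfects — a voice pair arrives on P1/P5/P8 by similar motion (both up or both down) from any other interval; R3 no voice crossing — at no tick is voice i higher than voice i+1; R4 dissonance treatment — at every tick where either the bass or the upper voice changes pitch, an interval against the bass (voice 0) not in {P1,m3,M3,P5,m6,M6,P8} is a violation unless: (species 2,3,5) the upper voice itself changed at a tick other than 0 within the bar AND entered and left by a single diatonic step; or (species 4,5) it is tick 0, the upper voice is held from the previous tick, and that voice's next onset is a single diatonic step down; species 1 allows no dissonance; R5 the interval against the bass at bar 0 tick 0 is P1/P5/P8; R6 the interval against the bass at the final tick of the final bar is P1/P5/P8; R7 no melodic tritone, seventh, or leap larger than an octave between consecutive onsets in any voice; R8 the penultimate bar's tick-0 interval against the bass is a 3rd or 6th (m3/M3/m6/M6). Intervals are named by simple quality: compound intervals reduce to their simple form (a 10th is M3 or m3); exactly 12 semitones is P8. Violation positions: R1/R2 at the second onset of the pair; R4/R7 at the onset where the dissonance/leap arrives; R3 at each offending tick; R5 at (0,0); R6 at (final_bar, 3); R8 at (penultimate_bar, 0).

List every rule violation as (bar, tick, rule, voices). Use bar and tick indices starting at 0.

bar 0: v0=C3 v1=C4 downbeat P8
bar 1: v0=A2 v1=C3 downbeat m3
bar 2: v0=B2 v1=G3 downbeat m6
bar 3: v0=C3 v1=F3 downbeat P4
bar 4: v0=B2 v1=G3 downbeat m6
bar 5: v0=C3 v1=C4 downbeat P8
  -> R4 @ bar 3 tick 0 v(0, 1): C3/F3 P4 untreated
  -> R2 @ bar 5 tick 0 v(0, 1): B2/G3 m6 -> C3/C4 P8 similar

(3, 0, R4, (0, 1))
(5, 0, R2, (0, 1))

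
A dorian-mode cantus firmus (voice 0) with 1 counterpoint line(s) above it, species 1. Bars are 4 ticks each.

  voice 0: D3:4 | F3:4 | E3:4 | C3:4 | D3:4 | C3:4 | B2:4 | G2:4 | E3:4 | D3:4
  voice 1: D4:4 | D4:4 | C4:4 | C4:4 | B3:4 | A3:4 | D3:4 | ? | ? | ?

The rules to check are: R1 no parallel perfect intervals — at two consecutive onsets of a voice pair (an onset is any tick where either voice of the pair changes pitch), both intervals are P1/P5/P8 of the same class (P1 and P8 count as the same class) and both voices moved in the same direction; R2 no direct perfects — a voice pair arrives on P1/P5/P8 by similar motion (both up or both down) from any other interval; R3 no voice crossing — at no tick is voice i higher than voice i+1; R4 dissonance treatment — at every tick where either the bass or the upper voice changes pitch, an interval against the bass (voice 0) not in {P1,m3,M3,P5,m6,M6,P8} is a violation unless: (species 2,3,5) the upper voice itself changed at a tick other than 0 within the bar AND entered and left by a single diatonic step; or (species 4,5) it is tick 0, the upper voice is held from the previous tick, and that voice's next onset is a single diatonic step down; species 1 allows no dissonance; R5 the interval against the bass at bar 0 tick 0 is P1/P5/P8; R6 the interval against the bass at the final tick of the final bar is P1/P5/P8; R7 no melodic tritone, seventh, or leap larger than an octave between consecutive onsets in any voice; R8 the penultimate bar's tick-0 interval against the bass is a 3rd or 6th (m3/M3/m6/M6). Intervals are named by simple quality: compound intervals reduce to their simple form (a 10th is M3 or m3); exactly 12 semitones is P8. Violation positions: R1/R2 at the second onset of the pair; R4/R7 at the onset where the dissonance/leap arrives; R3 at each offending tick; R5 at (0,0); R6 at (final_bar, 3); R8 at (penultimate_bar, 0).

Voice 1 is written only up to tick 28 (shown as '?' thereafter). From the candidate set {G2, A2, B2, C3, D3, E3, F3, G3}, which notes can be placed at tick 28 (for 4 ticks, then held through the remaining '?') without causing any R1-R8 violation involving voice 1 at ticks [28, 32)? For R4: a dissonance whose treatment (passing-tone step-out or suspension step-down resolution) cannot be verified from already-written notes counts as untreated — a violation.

{B2, D3, E3, G3}

G2: violates R2
A2: violates R4
B2: legal
C3: violates R4
D3: legal
E3: legal
F3: violates R4
G3: legal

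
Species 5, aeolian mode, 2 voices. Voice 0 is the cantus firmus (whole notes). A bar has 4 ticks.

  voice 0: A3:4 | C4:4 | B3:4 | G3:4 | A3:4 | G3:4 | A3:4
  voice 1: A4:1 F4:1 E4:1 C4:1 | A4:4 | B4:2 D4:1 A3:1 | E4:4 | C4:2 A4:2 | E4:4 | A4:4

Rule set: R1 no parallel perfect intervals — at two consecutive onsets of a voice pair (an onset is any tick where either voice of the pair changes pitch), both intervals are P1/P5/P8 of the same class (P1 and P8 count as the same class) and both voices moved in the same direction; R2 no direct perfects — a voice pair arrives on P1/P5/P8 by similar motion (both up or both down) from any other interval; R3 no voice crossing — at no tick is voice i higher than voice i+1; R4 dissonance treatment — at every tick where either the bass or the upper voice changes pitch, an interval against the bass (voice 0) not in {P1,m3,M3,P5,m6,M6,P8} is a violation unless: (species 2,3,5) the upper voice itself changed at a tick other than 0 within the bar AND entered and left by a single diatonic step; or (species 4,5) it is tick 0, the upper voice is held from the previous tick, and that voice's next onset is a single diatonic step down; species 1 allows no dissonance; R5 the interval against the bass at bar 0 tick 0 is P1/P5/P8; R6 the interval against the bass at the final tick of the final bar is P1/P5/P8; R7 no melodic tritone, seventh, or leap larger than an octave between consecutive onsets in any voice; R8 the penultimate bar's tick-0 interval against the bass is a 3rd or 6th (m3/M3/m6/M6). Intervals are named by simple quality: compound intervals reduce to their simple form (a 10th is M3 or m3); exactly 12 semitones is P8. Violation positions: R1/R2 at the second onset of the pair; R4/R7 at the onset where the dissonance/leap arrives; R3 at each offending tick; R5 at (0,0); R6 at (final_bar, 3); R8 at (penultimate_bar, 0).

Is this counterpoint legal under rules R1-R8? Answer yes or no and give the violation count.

bar 0: v0=A3 v1=A4 (P8)
bar 1: v0=C4 v1=A4 (M6)
bar 2: v0=B3 v1=B4 (P8)
bar 3: v0=G3 v1=E4 (M6)
bar 4: v0=A3 v1=C4 (m3)
bar 5: v0=G3 v1=E4 (M6)
bar 6: v0=A3 v1=A4 (P8)
  R3 @ bar2.3: B3 above A3
  R4 @ bar2.3: B3/A3 M2 untreated
  R2 @ bar6.0: G3/E4 M6 -> A3/A4 P8 similar

No (3 violations)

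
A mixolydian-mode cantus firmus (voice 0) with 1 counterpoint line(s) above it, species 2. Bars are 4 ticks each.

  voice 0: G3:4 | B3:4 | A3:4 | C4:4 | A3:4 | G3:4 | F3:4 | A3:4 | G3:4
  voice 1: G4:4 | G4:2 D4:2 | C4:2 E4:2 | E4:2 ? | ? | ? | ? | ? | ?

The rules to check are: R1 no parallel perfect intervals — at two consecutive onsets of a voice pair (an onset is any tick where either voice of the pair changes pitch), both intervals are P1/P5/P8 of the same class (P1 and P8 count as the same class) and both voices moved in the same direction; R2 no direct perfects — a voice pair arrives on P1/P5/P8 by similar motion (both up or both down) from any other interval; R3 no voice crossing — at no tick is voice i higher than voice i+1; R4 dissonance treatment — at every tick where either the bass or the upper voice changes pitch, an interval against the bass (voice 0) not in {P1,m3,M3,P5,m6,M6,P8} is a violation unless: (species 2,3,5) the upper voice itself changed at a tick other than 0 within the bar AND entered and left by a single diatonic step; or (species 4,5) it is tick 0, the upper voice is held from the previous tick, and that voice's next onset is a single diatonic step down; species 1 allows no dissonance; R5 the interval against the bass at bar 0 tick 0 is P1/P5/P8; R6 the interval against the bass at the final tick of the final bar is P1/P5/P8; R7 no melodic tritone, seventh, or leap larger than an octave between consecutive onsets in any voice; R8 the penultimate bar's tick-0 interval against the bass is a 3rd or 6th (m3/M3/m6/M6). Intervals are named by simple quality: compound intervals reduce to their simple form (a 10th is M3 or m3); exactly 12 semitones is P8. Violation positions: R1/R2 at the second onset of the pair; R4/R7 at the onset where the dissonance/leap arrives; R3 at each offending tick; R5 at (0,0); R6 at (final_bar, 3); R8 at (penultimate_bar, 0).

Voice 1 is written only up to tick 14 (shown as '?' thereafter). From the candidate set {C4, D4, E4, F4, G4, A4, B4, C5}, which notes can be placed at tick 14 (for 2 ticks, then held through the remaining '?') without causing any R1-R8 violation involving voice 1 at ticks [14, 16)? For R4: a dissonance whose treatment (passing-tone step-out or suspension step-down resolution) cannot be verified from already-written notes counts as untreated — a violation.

{A4, C4, C5, E4, G4}

C4: legal
D4: violates R4
E4: legal
F4: violates R4
G4: legal
A4: legal
B4: violates R4
C5: legal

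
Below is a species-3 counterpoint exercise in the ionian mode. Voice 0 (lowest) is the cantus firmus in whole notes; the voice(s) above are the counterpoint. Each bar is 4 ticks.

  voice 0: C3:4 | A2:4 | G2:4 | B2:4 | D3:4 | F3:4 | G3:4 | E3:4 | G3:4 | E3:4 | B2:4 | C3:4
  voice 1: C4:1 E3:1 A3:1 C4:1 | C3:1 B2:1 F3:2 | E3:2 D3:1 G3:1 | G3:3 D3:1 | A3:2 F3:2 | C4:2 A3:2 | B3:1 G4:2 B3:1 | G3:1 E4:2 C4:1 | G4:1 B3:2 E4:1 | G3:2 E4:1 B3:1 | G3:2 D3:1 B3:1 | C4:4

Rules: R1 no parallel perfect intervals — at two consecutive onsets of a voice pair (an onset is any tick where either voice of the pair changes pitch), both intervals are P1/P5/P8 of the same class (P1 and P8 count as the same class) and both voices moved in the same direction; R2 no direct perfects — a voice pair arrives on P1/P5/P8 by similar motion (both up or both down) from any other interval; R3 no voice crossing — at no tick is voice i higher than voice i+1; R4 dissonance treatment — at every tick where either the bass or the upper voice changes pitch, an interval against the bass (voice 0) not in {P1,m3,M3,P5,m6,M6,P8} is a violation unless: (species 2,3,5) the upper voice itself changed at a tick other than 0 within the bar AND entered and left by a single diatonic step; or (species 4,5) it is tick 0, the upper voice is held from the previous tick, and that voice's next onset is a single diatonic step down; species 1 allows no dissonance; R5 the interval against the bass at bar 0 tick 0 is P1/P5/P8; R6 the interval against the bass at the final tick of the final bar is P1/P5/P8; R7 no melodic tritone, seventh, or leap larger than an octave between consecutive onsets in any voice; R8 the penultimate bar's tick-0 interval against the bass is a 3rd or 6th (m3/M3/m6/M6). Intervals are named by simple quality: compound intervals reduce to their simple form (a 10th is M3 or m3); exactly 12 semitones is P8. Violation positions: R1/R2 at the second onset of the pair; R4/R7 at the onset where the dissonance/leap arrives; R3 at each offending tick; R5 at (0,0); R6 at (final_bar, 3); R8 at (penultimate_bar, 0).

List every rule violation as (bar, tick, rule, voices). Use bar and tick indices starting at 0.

bar 0: v0=C3 v1=C4 downbeat P8
bar 1: v0=A2 v1=C3 downbeat m3
bar 2: v0=G2 v1=E3 downbeat M6
bar 3: v0=B2 v1=G3 downbeat m6
bar 4: v0=D3 v1=A3 downbeat P5
bar 5: v0=F3 v1=C4 downbeat P5
bar 6: v0=G3 v1=B3 downbeat M3
bar 7: v0=E3 v1=G3 downbeat m3
bar 8: v0=G3 v1=G4 downbeat P8
bar 9: v0=E3 v1=G3 downbeat m3
bar 10: v0=B2 v1=G3 downbeat m6
bar 11: v0=C3 v1=C4 downbeat P8
  -> R4 @ bar 1 tick 1 v(0, 1): A2/B2 M2 untreated
  -> R7 @ bar 1 tick 2 v(1,): B2->F3 leap 6st
  -> R2 @ bar 4 tick 0 v(0, 1): B2/D3 m3 -> D3/A3 P5 similar
  -> R2 @ bar 5 tick 0 v(0, 1): D3/F3 m3 -> F3/C4 P5 similar
  -> R2 @ bar 8 tick 0 v(0, 1): E3/C4 m6 -> G3/G4 P8 similar
  -> R1 @ bar 11 tick 0 v(0, 1): B2/B3 P8 -> C3/C4 P8 similar

(1, 1, R4, (0, 1))
(1, 2, R7, (1,))
(4, 0, R2, (0, 1))
(5, 0, R2, (0, 1))
(8, 0, R2, (0, 1))
(11, 0, R1, (0, 1))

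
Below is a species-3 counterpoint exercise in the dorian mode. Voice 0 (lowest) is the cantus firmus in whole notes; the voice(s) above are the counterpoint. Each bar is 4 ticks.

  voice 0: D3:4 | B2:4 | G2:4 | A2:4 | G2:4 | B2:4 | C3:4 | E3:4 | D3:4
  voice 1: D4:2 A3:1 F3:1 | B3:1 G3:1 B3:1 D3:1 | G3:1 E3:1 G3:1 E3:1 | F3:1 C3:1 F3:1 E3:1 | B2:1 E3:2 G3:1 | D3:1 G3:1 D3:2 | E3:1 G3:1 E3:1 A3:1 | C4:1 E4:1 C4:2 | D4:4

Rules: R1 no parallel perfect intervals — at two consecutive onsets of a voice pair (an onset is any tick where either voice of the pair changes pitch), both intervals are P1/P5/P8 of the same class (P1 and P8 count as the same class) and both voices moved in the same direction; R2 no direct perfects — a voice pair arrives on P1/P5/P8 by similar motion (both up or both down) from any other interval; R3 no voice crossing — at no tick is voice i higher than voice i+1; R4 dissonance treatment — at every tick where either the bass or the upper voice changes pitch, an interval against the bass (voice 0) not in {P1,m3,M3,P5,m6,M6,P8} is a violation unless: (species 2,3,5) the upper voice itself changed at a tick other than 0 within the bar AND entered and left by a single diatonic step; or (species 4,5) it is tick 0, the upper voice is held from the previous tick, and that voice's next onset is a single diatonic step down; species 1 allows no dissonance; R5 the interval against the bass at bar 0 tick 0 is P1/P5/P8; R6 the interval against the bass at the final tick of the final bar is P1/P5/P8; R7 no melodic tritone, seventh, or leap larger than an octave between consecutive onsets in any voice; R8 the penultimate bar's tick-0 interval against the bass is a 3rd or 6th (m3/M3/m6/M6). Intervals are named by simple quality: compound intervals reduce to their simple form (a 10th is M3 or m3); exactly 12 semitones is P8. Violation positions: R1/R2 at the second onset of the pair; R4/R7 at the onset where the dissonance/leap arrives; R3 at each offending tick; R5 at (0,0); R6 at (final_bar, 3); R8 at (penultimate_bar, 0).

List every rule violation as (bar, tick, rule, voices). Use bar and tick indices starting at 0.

(1, 0, R7, (1,))

bar 0: v0=D3 v1=D4 downbeat P8
bar 1: v0=B2 v1=B3 downbeat P8
bar 2: v0=G2 v1=G3 downbeat P8
bar 3: v0=A2 v1=F3 downbeat m6
bar 4: v0=G2 v1=B2 downbeat M3
bar 5: v0=B2 v1=D3 downbeat m3
bar 6: v0=C3 v1=E3 downbeat M3
bar 7: v0=E3 v1=C4 downbeat m6
bar 8: v0=D3 v1=D4 downbeat P8
  -> R7 @ bar 1 tick 0 v(1,): F3->B3 leap 6st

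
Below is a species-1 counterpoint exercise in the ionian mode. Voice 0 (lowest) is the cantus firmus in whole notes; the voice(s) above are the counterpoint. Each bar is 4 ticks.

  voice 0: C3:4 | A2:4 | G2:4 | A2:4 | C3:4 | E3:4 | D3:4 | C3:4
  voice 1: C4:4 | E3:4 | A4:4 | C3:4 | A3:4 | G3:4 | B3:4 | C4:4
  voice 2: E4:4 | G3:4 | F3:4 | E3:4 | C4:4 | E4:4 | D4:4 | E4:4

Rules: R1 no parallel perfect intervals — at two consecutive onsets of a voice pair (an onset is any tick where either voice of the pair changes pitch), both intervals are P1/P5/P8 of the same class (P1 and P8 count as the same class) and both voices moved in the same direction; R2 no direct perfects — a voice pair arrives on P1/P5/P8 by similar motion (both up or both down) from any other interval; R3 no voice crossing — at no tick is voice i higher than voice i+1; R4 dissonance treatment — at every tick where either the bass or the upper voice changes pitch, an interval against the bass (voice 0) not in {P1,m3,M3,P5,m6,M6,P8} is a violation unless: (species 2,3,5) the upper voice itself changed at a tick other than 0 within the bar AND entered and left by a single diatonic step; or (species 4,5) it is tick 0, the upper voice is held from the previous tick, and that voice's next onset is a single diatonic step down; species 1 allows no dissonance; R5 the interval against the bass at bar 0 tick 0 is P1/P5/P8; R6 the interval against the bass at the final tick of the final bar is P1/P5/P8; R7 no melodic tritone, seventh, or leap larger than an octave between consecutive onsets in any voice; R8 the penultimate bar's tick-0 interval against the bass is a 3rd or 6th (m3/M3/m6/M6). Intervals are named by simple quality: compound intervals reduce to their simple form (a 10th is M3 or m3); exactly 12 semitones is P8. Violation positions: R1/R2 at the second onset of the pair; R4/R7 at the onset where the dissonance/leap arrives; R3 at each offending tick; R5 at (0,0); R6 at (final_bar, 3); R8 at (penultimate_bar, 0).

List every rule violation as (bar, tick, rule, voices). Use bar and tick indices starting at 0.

(0, 0, R5, (0, 2))
(1, 0, R2, (0, 1))
(1, 0, R4, (0, 2))
(2, 0, R3, (1, 2))
(2, 0, R4, (0, 1))
(2, 0, R4, (0, 2))
(2, 0, R7, (1,))
(2, 1, R3, (1, 2))
(2, 2, R3, (1, 2))
(2, 3, R3, (1, 2))
(3, 0, R7, (1,))
(4, 0, R2, (0, 2))
(5, 0, R1, (0, 2))
(6, 0, R1, (0, 2))
(6, 0, R8, (0, 2))
(7, 3, R6, (0, 2))

bar 0: v0=C3 v1=C4 v2=E4 downbeat M3
bar 1: v0=A2 v1=E3 v2=G3 downbeat m7
bar 2: v0=G2 v1=A4 v2=F3 downbeat m7
bar 3: v0=A2 v1=C3 v2=E3 downbeat P5
bar 4: v0=C3 v1=A3 v2=C4 downbeat P8
bar 5: v0=E3 v1=G3 v2=E4 downbeat P8
bar 6: v0=D3 v1=B3 v2=D4 downbeat P8
bar 7: v0=C3 v1=C4 v2=E4 downbeat M3
  -> R5 @ bar 0 tick 0 v(0, 2): opens on M3
  -> R2 @ bar 1 tick 0 v(0, 1): C3/C4 P8 -> A2/E3 P5 similar
  -> R4 @ bar 1 tick 0 v(0, 2): A2/G3 m7 untreated
  -> R3 @ bar 2 tick 0 v(1, 2): A4 above F3
  -> R4 @ bar 2 tick 0 v(0, 1): G2/A4 M2 untreated
  -> R4 @ bar 2 tick 0 v(0, 2): G2/F3 m7 untreated
  -> R7 @ bar 2 tick 0 v(1,): E3->A4 leap 17st
  -> R3 @ bar 2 tick 1 v(1, 2): A4 above F3
  -> R3 @ bar 2 tick 2 v(1, 2): A4 above F3
  -> R3 @ bar 2 tick 3 v(1, 2): A4 above F3
  -> R7 @ bar 3 tick 0 v(1,): A4->C3 leap 21st
  -> R2 @ bar 4 tick 0 v(0, 2): A2/E3 P5 -> C3/C4 P8 similar
  -> R1 @ bar 5 tick 0 v(0, 2): C3/C4 P8 -> E3/E4 P8 similar
  -> R1 @ bar 6 tick 0 v(0, 2): E3/E4 P8 -> D3/D4 P8 similar
  -> R8 @ bar 6 tick 0 v(0, 2): penult P8 not 3rd/6th
  -> R6 @ bar 7 tick 3 v(0, 2): closes on M3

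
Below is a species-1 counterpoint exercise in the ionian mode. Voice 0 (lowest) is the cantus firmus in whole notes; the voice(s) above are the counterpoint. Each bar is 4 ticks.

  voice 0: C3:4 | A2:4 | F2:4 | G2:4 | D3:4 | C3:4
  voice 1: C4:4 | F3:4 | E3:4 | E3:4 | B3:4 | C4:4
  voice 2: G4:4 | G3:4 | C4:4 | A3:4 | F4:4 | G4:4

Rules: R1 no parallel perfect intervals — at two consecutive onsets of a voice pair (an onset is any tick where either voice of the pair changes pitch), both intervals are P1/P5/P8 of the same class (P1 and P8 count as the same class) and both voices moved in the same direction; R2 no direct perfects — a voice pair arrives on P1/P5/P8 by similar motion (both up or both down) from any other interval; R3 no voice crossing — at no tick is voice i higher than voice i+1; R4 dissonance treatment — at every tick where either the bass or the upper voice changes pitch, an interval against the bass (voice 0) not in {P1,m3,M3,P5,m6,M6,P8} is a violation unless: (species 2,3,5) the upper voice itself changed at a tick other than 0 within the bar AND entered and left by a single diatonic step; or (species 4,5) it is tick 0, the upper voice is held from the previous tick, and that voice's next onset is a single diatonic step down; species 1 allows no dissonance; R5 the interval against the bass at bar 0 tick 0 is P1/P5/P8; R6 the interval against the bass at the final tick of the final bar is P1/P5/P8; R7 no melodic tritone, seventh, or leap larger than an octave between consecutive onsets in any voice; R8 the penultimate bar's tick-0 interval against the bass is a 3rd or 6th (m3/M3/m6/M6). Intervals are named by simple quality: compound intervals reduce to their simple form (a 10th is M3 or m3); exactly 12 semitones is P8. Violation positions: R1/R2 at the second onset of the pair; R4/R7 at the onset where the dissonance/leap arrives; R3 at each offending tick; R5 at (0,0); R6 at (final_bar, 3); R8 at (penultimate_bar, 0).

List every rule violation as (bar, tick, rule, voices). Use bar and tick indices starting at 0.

bar 0: v0=C3 v1=C4 v2=G4 downbeat P5
bar 1: v0=A2 v1=F3 v2=G3 downbeat m7
bar 2: v0=F2 v1=E3 v2=C4 downbeat P5
bar 3: v0=G2 v1=E3 v2=A3 downbeat M2
bar 4: v0=D3 v1=B3 v2=F4 downbeat m3
bar 5: v0=C3 v1=C4 v2=G4 downbeat P5
  -> R4 @ bar 1 tick 0 v(0, 2): A2/G3 m7 untreated
  -> R4 @ bar 2 tick 0 v(0, 1): F2/E3 M7 untreated
  -> R4 @ bar 3 tick 0 v(0, 2): G2/A3 M2 untreated
  -> R2 @ bar 5 tick 0 v(1, 2): B3/F4 TT -> C4/G4 P5 similar

(1, 0, R4, (0, 2))
(2, 0, R4, (0, 1))
(3, 0, R4, (0, 2))
(5, 0, R2, (1, 2))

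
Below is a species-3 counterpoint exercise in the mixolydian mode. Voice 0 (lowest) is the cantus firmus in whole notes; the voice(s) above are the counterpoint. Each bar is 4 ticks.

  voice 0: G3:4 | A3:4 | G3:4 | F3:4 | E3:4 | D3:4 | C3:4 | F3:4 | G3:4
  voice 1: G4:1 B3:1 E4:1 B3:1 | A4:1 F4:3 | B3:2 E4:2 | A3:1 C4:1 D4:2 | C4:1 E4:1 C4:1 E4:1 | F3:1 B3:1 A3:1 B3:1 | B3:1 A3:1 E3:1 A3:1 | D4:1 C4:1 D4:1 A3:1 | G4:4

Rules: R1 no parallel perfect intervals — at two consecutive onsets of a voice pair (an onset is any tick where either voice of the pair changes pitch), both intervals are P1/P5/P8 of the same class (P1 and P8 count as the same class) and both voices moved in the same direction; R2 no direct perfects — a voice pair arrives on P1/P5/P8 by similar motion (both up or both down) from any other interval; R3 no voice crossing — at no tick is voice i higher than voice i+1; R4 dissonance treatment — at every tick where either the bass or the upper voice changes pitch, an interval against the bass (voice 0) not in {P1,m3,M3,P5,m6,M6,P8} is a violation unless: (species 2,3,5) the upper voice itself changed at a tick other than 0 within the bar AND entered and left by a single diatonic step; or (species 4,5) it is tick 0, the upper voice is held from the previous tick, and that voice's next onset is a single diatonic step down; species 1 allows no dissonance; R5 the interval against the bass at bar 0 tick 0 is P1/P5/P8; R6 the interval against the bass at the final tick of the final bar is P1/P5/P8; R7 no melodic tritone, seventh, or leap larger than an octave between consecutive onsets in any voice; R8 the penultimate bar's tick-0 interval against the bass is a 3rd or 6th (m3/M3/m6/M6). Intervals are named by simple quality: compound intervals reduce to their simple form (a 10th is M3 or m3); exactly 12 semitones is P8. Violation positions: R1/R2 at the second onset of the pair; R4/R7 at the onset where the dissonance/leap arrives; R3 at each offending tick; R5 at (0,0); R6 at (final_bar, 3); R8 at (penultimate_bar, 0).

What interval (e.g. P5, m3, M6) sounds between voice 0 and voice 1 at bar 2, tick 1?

voice 0=G3 voice 1=B3 -> M3

M3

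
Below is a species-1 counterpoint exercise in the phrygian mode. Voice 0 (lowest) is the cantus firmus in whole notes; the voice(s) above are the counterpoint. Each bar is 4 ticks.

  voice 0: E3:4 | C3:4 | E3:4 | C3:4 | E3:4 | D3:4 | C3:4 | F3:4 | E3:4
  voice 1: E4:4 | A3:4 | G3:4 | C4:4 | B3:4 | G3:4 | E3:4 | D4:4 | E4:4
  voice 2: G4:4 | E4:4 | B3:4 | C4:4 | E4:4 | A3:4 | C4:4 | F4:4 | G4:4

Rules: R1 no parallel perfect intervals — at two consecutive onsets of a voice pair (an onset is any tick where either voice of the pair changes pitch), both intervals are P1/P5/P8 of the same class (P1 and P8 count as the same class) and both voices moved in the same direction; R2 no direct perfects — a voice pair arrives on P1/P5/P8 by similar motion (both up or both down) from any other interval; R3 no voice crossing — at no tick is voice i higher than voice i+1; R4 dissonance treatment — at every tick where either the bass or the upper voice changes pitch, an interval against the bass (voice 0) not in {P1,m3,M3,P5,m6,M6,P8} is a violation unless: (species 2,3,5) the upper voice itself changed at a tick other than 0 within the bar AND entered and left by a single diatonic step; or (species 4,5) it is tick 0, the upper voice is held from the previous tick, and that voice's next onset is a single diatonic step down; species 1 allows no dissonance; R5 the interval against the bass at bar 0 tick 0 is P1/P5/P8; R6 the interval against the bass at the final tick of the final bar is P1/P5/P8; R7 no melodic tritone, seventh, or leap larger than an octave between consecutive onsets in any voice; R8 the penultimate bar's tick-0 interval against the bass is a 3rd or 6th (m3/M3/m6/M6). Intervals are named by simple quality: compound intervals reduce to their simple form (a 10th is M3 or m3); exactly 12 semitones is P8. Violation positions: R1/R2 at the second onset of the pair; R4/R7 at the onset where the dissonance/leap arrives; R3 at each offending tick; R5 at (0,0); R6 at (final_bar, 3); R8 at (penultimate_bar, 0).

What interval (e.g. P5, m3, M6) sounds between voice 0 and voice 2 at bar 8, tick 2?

m3

voice 0=E3 voice 2=G4 -> m3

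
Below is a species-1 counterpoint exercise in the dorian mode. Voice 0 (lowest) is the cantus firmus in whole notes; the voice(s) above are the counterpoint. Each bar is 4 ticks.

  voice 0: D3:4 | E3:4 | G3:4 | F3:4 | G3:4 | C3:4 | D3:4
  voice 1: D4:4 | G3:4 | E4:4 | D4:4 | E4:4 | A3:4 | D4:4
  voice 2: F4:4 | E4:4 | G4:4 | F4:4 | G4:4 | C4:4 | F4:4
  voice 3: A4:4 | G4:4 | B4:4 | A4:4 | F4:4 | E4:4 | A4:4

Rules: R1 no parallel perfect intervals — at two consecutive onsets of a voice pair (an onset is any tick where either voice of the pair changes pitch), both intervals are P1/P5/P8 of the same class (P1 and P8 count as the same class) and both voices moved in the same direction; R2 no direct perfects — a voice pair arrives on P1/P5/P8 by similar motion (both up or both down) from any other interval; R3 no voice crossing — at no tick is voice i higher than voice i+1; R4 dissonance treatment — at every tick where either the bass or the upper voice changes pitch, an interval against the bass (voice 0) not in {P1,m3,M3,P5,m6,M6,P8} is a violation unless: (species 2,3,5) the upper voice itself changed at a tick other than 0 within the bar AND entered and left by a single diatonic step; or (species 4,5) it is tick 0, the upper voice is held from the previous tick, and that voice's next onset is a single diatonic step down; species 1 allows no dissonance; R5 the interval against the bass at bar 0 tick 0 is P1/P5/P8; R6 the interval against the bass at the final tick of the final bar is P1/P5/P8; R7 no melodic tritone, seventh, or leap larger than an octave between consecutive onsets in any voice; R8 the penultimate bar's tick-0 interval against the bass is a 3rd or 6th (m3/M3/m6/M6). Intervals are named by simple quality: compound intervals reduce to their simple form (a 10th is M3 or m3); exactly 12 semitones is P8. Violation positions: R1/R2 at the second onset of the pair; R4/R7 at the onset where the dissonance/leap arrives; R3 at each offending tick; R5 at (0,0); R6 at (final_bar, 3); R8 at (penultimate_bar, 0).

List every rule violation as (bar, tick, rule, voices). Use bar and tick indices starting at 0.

(0, 0, R5, (0, 2))
(1, 0, R2, (1, 3))
(2, 0, R1, (0, 2))
(2, 0, R2, (1, 3))
(3, 0, R1, (0, 2))
(3, 0, R1, (1, 3))
(4, 0, R1, (0, 2))
(4, 0, R3, (2, 3))
(4, 0, R4, (0, 3))
(4, 1, R3, (2, 3))
(4, 2, R3, (2, 3))
(4, 3, R3, (2, 3))
(5, 0, R1, (0, 2))
(5, 0, R2, (1, 3))
(5, 0, R8, (0, 2))
(6, 0, R1, (1, 3))
(6, 0, R2, (0, 1))
(6, 0, R2, (0, 3))
(6, 3, R6, (0, 2))

bar 0: v0=D3 v1=D4 v2=F4 v3=A4 downbeat P5
bar 1: v0=E3 v1=G3 v2=E4 v3=G4 downbeat m3
bar 2: v0=G3 v1=E4 v2=G4 v3=B4 downbeat M3
bar 3: v0=F3 v1=D4 v2=F4 v3=A4 downbeat M3
bar 4: v0=G3 v1=E4 v2=G4 v3=F4 downbeat m7
bar 5: v0=C3 v1=A3 v2=C4 v3=E4 downbeat M3
bar 6: v0=D3 v1=D4 v2=F4 v3=A4 downbeat P5
  -> R5 @ bar 0 tick 0 v(0, 2): opens on m3
  -> R2 @ bar 1 tick 0 v(1, 3): D4/A4 P5 -> G3/G4 P8 similar
  -> R1 @ bar 2 tick 0 v(0, 2): E3/E4 P8 -> G3/G4 P8 similar
  -> R2 @ bar 2 tick 0 v(1, 3): G3/G4 P8 -> E4/B4 P5 similar
  -> R1 @ bar 3 tick 0 v(0, 2): G3/G4 P8 -> F3/F4 P8 similar
  -> R1 @ bar 3 tick 0 v(1, 3): E4/B4 P5 -> D4/A4 P5 similar
  -> R1 @ bar 4 tick 0 v(0, 2): F3/F4 P8 -> G3/G4 P8 similar
  -> R3 @ bar 4 tick 0 v(2, 3): G4 above F4
  -> R4 @ bar 4 tick 0 v(0, 3): G3/F4 m7 untreated
  -> R3 @ bar 4 tick 1 v(2, 3): G4 above F4
  -> R3 @ bar 4 tick 2 v(2, 3): G4 above F4
  -> R3 @ bar 4 tick 3 v(2, 3): G4 above F4
  -> R1 @ bar 5 tick 0 v(0, 2): G3/G4 P8 -> C3/C4 P8 similar
  -> R2 @ bar 5 tick 0 v(1, 3): E4/F4 m2 -> A3/E4 P5 similar
  -> R8 @ bar 5 tick 0 v(0, 2): penult P8 not 3rd/6th
  -> R1 @ bar 6 tick 0 v(1, 3): A3/E4 P5 -> D4/A4 P5 similar
  -> R2 @ bar 6 tick 0 v(0, 1): C3/A3 M6 -> D3/D4 P8 similar
  -> R2 @ bar 6 tick 0 v(0, 3): C3/E4 M3 -> D3/A4 P5 similar
  -> R6 @ bar 6 tick 3 v(0, 2): closes on m3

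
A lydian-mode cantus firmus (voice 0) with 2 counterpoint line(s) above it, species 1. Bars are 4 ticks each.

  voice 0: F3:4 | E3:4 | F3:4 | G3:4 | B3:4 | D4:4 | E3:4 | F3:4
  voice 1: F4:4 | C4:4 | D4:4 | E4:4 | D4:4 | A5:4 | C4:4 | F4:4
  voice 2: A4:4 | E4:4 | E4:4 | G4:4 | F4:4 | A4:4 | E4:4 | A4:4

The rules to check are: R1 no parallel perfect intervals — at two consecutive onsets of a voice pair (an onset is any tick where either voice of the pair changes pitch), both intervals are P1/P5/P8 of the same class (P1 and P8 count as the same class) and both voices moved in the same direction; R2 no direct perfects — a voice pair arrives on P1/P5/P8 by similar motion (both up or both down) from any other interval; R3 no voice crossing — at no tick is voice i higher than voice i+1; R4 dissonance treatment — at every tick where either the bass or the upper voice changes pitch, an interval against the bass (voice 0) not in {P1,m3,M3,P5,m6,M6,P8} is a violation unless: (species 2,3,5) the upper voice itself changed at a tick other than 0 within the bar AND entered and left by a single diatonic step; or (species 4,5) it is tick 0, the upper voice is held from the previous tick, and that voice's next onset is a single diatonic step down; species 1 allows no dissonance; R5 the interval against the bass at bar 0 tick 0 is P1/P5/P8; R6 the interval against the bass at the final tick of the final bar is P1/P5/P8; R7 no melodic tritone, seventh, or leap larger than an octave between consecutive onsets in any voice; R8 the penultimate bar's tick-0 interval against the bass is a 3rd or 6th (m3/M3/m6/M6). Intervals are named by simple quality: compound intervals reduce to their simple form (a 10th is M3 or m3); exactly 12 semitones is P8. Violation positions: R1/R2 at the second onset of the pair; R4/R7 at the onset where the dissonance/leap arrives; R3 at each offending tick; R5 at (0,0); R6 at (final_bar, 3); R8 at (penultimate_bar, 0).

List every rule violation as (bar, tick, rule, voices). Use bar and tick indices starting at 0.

bar 0: v0=F3 v1=F4 v2=A4 downbeat M3
bar 1: v0=E3 v1=C4 v2=E4 downbeat P8
bar 2: v0=F3 v1=D4 v2=E4 downbeat M7
bar 3: v0=G3 v1=E4 v2=G4 downbeat P8
bar 4: v0=B3 v1=D4 v2=F4 downbeat TT
bar 5: v0=D4 v1=A5 v2=A4 downbeat P5
bar 6: v0=E3 v1=C4 v2=E4 downbeat P8
bar 7: v0=F3 v1=F4 v2=A4 downbeat M3
  -> R5 @ bar 0 tick 0 v(0, 2): opens on M3
  -> R2 @ bar 1 tick 0 v(0, 2): F3/A4 M3 -> E3/E4 P8 similar
  -> R4 @ bar 2 tick 0 v(0, 2): F3/E4 M7 untreated
  -> R2 @ bar 3 tick 0 v(0, 2): F3/E4 M7 -> G3/G4 P8 similar
  -> R4 @ bar 4 tick 0 v(0, 2): B3/F4 TT untreated
  -> R2 @ bar 5 tick 0 v(0, 1): B3/D4 m3 -> D4/A5 P5 similar
  -> R2 @ bar 5 tick 0 v(0, 2): B3/F4 TT -> D4/A4 P5 similar
  -> R2 @ bar 5 tick 0 v(1, 2): D4/F4 m3 -> A5/A4 P8 similar
  -> R3 @ bar 5 tick 0 v(1, 2): A5 above A4
  -> R7 @ bar 5 tick 0 v(1,): D4->A5 leap 19st
  -> R3 @ bar 5 tick 1 v(1, 2): A5 above A4
  -> R3 @ bar 5 tick 2 v(1, 2): A5 above A4
  -> R3 @ bar 5 tick 3 v(1, 2): A5 above A4
  -> R2 @ bar 6 tick 0 v(0, 2): D4/A4 P5 -> E3/E4 P8 similar
  -> R7 @ bar 6 tick 0 v(0,): D4->E3 leap 10st
  -> R7 @ bar 6 tick 0 v(1,): A5->C4 leap 21st
  -> R8 @ bar 6 tick 0 v(0, 2): penult P8 not 3rd/6th
  -> R2 @ bar 7 tick 0 v(0, 1): E3/C4 m6 -> F3/F4 P8 similar
  -> R6 @ bar 7 tick 3 v(0, 2): closes on M3

(0, 0, R5, (0, 2))
(1, 0, R2, (0, 2))
(2, 0, R4, (0, 2))
(3, 0, R2, (0, 2))
(4, 0, R4, (0, 2))
(5, 0, R2, (0, 1))
(5, 0, R2, (0, 2))
(5, 0, R2, (1, 2))
(5, 0, R3, (1, 2))
(5, 0, R7, (1,))
(5, 1, R3, (1, 2))
(5, 2, R3, (1, 2))
(5, 3, R3, (1, 2))
(6, 0, R2, (0, 2))
(6, 0, R7, (0,))
(6, 0, R7, (1,))
(6, 0, R8, (0, 2))
(7, 0, R2, (0, 1))
(7, 3, R6, (0, 2))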